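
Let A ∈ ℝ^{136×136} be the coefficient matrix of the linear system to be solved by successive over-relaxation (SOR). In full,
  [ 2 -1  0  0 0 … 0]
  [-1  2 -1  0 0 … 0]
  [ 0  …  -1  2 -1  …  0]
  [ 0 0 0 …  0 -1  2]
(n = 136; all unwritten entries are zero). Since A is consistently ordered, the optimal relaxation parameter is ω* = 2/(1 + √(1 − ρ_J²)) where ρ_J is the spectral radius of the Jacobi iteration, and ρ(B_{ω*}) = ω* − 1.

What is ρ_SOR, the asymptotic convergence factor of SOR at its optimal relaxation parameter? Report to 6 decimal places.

ρ_SOR = 0.955169

n=136: λ(B_J) = 1 − λ(A)/2 = cos(kπ/137); k=1 gives ρ_J = 0.999737.
√(1−ρ_J²) simplifies to sin(π/137) = 0.0229293.
ω* = 2/(1+0.0229293) = 1.955169
Hence ρ(B_{ω*}) = 1.955169 − 1 = 0.955169.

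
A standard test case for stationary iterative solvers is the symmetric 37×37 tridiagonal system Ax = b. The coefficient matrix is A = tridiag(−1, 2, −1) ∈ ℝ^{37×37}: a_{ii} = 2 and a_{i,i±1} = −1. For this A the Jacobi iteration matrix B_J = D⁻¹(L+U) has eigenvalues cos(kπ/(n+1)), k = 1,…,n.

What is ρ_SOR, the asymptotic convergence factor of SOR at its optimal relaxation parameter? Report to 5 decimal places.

With n=37, ρ(Jacobi) = cos(π/38) = 0.99658.
√(1−ρ_J²) simplifies to sin(π/38) = 0.082579.
Young: ω* = 2/(1+√(1−ρ_J²)) = 2/(1+0.082579) = 2/1.082579 = 1.84744.
and ρ(B_{ω*}) = 1.84744 − 1 = 0.84744.

ρ_SOR = 0.84744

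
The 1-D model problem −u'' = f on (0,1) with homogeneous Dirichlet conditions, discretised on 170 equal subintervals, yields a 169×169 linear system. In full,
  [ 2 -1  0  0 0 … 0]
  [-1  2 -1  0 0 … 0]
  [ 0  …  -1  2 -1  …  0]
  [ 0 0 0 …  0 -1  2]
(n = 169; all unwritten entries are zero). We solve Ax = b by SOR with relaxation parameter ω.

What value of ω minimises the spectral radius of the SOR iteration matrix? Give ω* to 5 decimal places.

ω* = 1.96371

ρ_J = max_k |cos(kπ/170)| = cos(π/170) = 0.99983
√(1 − cos²(π/170)) = sin(π/170) ≈ 0.018479.
So ω* = 2/1.018479 = 1.96371 (Young).
and ρ(B_{ω*}) = 1.96371 − 1 = 0.96371.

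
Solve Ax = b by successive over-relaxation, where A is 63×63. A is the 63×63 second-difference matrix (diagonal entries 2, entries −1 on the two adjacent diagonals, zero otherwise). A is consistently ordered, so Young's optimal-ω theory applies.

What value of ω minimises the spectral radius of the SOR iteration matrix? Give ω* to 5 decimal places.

ω* = 1.90645

ρ_J = max_k |cos(kπ/64)| = cos(π/64) = 0.99880
√(1 − cos²(π/64)) = sin(π/64) ≈ 0.049068.
So ω* = 2/1.049068 = 1.90645 (Young).
ρ_SOR = ω* − 1 ≈ 0.90645.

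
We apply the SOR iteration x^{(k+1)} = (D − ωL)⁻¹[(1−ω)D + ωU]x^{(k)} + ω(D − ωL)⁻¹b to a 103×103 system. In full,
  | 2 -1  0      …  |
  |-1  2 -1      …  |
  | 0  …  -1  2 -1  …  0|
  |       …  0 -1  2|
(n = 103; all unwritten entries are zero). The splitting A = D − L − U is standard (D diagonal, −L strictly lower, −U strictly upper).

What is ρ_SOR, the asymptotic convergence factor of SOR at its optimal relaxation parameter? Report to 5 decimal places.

n=103: λ(B_J) = 1 − λ(A)/2 = cos(kπ/104); k=1 gives ρ_J = 0.99954.
√(1−ρ_J²) simplifies to sin(π/104) = 0.030203.
ω* = 2 / (1 + 0.030203) = 2 / 1.030203 ≈ 1.94136.
ρ_SOR = ω* − 1 ≈ 0.94136.

ρ_SOR = 0.94136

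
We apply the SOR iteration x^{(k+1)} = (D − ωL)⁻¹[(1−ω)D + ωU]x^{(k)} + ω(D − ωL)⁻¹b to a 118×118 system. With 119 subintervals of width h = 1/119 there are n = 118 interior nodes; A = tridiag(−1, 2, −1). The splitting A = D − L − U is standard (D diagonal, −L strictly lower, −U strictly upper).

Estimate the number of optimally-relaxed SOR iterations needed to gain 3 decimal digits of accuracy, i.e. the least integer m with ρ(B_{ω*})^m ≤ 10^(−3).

spectrum of D⁻¹(L+U) = {cos(kπ/119) : 1≤k≤118}; ρ_J = cos(π/119) = 0.9996515.
1 − cos²(π/119) = sin²(π/119) ⇒ √(1−ρ_J²) = sin(π/119) = 0.0263969.
Young: ω* = 2/(1+√(1−ρ_J²)) = 2/(1+0.0263969) = 2/1.0263969 = 1.9485640.
[ρ_SOR] ω* − 1 = 0.9485640.
ρ_SOR^m ≤ 10^(−3) ⇔ m ≥ 3·ln10/(−ln 0.9485640) = 6.90776/0.052806 = 130.814; m = ⌈130.814⌉ = 131.

m = 131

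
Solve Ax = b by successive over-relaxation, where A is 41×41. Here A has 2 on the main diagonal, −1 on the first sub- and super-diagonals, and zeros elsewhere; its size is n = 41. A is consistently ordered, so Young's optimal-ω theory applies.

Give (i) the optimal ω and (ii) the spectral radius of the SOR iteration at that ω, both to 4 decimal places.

ω* = 1.8609, ρ_SOR = 0.8609

n=41: λ(B_J) = 1 − λ(A)/2 = cos(kπ/42); k=1 gives ρ_J = 0.9972.
root = sin(π/42) = 0.07473  (since 1−cos² = sin²).
Then 2/(1+√(1−ρ_J²)) = 2/(1+0.07473); ω* = 2/1.07473 = 1.8609.
[ρ_SOR] ω* − 1 = 0.8609.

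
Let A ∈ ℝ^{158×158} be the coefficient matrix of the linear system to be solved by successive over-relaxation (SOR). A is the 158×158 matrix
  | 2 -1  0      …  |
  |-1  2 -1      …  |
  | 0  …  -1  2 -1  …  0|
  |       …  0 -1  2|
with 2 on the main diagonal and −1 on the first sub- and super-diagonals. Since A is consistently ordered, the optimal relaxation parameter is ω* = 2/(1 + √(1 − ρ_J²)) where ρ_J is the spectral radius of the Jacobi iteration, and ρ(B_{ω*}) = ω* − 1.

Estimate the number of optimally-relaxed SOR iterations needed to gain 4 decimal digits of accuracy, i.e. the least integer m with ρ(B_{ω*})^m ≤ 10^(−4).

ρ_J = max_k |cos(kπ/159)| = cos(π/159) = 0.9998048
√(1 − cos²(π/159)) = sin(π/159) ≈ 0.0197572.
ω* = 2 / (1 + 0.0197572) = 2 / 1.0197572 ≈ 1.9612512.
and ρ(B_{ω*}) = 1.9612512 − 1 = 0.9612512.
4·ln10 = 9.21034; −ln(0.9612512) = 0.0395195; m = ⌈9.21034/0.0395195⌉ = ⌈233.058⌉ = 234.

m = 234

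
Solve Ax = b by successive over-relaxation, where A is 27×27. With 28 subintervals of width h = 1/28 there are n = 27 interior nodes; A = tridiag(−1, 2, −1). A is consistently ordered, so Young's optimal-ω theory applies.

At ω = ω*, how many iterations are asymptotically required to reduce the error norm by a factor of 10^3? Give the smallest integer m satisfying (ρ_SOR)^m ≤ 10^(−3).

m = 31

n=27: λ(B_J) = 1 − λ(A)/2 = cos(kπ/28); k=1 gives ρ_J = 0.9937122.
√(1−ρ_J²) = |sin(π/28)| = 0.1119645
So ω* = 2/1.1119645 = 1.7986186 (Young).
and ρ(B_{ω*}) = 1.7986186 − 1 = 0.7986186.
For 3 digits: m = 3·ln10 / (−ln 0.7986186) = 6.90776/0.224872 = 30.719; round up → m = 31.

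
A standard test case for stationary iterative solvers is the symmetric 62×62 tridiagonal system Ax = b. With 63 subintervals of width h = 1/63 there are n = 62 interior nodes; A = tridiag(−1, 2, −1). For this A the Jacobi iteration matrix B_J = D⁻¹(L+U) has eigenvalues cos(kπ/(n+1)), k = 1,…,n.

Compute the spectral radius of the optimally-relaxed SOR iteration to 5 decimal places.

[ρ_J] n=62: ρ(B_J) = cos(π/(n+1)) = cos(π/63) = 0.99876.
1 − cos²(π/63) = sin²(π/63) ⇒ √(1−ρ_J²) = sin(π/63) = 0.049846.
[ω*] 2 ÷ (1 + 0.049846) = 2 ÷ 1.049846 = 1.90504.
and ρ(B_{ω*}) = 1.90504 − 1 = 0.90504.

ρ_SOR = 0.90504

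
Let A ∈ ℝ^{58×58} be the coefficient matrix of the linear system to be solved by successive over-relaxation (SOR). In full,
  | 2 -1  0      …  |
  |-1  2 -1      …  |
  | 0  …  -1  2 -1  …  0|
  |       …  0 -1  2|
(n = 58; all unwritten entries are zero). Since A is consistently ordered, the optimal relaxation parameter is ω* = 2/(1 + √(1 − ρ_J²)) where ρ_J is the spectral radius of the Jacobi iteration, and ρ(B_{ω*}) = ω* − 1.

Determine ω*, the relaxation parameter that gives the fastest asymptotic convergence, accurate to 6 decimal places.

ω* = 1.898935

[ρ_J] n=58: ρ(B_J) = cos(π/(n+1)) = cos(π/59) = 0.998583.
√(1 − cos²(π/59)) = sin(π/59) ≈ 0.0532222.
[ω*] 2 ÷ (1 + 0.0532222) = 2 ÷ 1.0532222 = 1.898935.
ρ_SOR = ω* − 1 = 1.898935 − 1 = 0.898935.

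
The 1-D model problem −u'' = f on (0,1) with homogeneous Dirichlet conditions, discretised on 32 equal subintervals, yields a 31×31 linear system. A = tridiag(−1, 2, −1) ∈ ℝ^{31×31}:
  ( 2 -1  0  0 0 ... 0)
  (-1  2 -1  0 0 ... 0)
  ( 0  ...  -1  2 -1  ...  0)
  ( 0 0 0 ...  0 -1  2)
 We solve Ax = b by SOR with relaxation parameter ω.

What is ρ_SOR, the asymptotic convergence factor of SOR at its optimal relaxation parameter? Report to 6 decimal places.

ρ_SOR = 0.821465

ρ_J = max_k |cos(kπ/32)| = cos(π/32) = 0.995185
root = sin(π/32) = 0.0980171  (since 1−cos² = sin²).
ω* = 2/(1+0.0980171) = 1.821465
[ρ_SOR] ω* − 1 = 0.821465.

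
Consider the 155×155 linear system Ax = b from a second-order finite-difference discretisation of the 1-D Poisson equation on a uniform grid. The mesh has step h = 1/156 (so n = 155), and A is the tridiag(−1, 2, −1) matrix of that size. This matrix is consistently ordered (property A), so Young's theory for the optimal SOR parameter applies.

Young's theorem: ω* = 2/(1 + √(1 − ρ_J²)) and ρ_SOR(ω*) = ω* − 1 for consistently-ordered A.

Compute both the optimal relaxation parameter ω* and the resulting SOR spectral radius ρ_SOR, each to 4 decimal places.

ω* = 1.9605, ρ_SOR = 0.9605

B_J for the 155×155 system has eigenvalues cos(kπ/156); ρ_J = cos(π/156) = 0.9998.
√(1−ρ_J²) = |sin(π/156)| = 0.02014
ω* = 2/(1+0.02014) = 1.9605
ρ_SOR = ω* − 1 = 1.9605 − 1 = 0.9605.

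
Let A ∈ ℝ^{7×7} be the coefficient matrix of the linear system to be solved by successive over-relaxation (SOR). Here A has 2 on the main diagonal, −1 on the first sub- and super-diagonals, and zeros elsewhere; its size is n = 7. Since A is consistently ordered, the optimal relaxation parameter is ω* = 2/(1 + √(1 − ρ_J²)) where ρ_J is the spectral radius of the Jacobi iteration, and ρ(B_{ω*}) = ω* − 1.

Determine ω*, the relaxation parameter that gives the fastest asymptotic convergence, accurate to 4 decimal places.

ω* = 1.4465

ρ_J = max_k |cos(kπ/8)| = cos(π/8) = 0.9239
1 − cos²(π/8) = sin²(π/8) ⇒ √(1−ρ_J²) = sin(π/8) = 0.38268.
ω* = 2 / (1 + 0.38268) = 2 / 1.38268 ≈ 1.4465.
Hence ρ(B_{ω*}) = 1.4465 − 1 = 0.4465.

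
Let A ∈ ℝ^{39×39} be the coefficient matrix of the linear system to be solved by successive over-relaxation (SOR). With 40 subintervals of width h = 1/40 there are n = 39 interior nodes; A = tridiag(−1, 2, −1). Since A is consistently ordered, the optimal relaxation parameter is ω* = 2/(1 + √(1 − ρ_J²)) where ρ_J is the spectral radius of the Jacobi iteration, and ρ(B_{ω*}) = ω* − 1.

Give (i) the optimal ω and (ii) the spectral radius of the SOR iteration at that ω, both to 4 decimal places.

ω* = 1.8545, ρ_SOR = 0.8545

With n=39, ρ(Jacobi) = cos(π/40) = 0.9969.
√(1−ρ_J²) = |sin(π/40)| = 0.07846
So ω* = 2/1.07846 = 1.8545 (Young).
ρ(B_{ω*}) = ω*−1 = 0.8545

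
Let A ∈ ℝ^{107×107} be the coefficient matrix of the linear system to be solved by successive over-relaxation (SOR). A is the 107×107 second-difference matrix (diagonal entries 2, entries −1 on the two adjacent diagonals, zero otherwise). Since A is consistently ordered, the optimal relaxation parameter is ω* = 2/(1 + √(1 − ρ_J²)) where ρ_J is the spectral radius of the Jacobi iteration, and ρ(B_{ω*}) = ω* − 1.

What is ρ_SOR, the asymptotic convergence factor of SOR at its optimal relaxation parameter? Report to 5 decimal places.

ρ_SOR = 0.94347

[ρ_J] n=107: ρ(B_J) = cos(π/(n+1)) = cos(π/108) = 0.99958.
√(1−ρ_J²) simplifies to sin(π/108) = 0.029085.
So ω* = 2/1.029085 = 1.94347 (Young).
and ρ(B_{ω*}) = 1.94347 − 1 = 0.94347.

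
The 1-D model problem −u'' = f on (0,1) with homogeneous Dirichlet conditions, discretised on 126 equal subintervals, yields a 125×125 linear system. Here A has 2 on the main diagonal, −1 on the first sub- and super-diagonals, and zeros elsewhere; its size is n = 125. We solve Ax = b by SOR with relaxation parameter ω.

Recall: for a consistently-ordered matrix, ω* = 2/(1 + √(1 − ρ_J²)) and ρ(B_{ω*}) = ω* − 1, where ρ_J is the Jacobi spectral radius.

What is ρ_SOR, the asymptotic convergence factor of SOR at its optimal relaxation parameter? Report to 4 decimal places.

B_J for the 125×125 system has eigenvalues cos(kπ/126); ρ_J = cos(π/126) = 0.9997.
√(1−ρ_J²) = |sin(π/126)| = 0.02493
ω* = 2 / (1 + 0.02493) = 2 / 1.02493 ≈ 1.9514.
and ρ(B_{ω*}) = 1.9514 − 1 = 0.9514.

ρ_SOR = 0.9514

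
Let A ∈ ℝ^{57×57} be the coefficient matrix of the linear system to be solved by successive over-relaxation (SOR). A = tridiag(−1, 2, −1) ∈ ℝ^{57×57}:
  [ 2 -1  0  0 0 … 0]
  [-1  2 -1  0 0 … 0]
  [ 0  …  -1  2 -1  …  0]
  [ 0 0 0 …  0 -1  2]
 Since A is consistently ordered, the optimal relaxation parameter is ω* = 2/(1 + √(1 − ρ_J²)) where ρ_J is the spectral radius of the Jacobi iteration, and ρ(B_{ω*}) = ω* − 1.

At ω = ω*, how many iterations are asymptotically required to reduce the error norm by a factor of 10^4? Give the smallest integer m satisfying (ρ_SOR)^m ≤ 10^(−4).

m = 85

[ρ_J] n=57: ρ(B_J) = cos(π/(n+1)) = cos(π/58) = 0.9985334.
1 − cos²(π/58) = sin²(π/58) ⇒ √(1−ρ_J²) = sin(π/58) = 0.0541389.
So ω* = 2/1.0541389 = 1.8972832 (Young).
ρ_SOR = ω* − 1 ≈ 0.8972832.
Need (0.8972832)^m ≤ 10^(−4): m ≥ 4·ln10/|ln 0.8972832| = 9.21034/0.108384 = 84.979 ⇒ m = 85.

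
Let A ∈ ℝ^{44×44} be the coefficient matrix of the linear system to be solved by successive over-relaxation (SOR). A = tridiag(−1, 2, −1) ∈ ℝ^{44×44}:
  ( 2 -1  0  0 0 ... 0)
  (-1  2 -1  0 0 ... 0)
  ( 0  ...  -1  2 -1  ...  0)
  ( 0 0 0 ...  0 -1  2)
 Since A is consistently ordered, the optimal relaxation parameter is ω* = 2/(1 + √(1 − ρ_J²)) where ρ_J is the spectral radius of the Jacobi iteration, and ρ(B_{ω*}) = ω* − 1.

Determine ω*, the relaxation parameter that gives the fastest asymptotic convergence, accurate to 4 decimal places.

ρ_J = max_k |cos(kπ/45)| = cos(π/45) = 0.9976
root = sin(π/45) = 0.06976  (since 1−cos² = sin²).
Young: ω* = 2/(1+√(1−ρ_J²)) = 2/(1+0.06976) = 2/1.06976 = 1.8696.
ρ_SOR = ω* − 1 ≈ 0.8696.

ω* = 1.8696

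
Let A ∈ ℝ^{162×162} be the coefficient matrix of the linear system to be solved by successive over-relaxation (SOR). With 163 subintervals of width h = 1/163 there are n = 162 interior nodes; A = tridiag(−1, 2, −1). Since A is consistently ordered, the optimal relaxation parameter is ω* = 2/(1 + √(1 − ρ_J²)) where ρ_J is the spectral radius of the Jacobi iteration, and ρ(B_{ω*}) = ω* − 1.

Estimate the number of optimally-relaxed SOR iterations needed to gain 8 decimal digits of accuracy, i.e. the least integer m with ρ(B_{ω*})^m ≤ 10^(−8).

m = 478

spectrum of D⁻¹(L+U) = {cos(kπ/163) : 1≤k≤162}; ρ_J = cos(π/163) = 0.9998143.
1 − cos²(π/163) = sin²(π/163) ⇒ √(1−ρ_J²) = sin(π/163) = 0.0192724.
ω* = 2 / (1 + 0.0192724) = 2 / 1.0192724 ≈ 1.9621840.
ρ_SOR = ω* − 1 = 1.9621840 − 1 = 0.9621840.
Need (0.9621840)^m ≤ 10^(−8): m ≥ 8·ln10/|ln 0.9621840| = 18.4207/0.0385496 = 477.844 ⇒ m = 478.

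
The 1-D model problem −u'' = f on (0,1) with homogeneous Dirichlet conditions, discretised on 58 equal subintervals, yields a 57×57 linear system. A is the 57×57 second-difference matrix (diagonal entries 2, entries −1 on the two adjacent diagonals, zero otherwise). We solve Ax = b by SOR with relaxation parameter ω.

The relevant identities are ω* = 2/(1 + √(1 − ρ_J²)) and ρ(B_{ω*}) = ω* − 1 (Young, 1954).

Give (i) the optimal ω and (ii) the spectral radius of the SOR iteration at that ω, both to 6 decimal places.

ω* = 1.897283, ρ_SOR = 0.897283

ρ_J = max_k |cos(kπ/58)| = cos(π/58) = 0.998533
√(1−ρ_J²) simplifies to sin(π/58) = 0.0541389.
ω* = 2/(1+0.0541389) = 1.897283
ρ(B_{ω*}) = ω*−1 = 0.897283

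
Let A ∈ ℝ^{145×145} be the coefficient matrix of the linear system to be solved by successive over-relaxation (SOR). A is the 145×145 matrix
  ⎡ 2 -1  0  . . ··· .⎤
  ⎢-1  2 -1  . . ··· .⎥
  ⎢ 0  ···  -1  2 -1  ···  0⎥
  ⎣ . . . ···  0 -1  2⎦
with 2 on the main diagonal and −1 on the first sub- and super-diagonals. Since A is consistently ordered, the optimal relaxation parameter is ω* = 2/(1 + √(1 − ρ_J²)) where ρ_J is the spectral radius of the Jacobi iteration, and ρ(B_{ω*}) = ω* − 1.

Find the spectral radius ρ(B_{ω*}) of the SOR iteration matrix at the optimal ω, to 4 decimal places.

ρ_SOR = 0.9579

With n=145, ρ(Jacobi) = cos(π/146) = 0.9998.
√(1−ρ_J²) simplifies to sin(π/146) = 0.02152.
[ω*] 2 ÷ (1 + 0.02152) = 2 ÷ 1.02152 = 1.9579.
At ω = 1.9579 every |λ(B_ω)| = ω−1, so ρ_SOR = 0.9579.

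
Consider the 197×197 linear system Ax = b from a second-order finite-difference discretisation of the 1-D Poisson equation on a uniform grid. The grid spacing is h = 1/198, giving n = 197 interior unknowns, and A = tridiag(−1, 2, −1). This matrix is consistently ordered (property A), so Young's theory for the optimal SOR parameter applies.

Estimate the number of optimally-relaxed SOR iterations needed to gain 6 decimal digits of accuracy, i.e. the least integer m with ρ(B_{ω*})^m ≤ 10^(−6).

[ρ_J] n=197: ρ(B_J) = cos(π/(n+1)) = cos(π/198) = 0.9998741.
1 − cos²(π/198) = sin²(π/198) ⇒ √(1−ρ_J²) = sin(π/198) = 0.0158660.
So ω* = 2/1.0158660 = 1.9687636 (Young).
and ρ(B_{ω*}) = 1.9687636 − 1 = 0.9687636.
m ≥ 6·ln10 / (−ln 0.9687636) = 435.344; smallest integer m = 436.

m = 436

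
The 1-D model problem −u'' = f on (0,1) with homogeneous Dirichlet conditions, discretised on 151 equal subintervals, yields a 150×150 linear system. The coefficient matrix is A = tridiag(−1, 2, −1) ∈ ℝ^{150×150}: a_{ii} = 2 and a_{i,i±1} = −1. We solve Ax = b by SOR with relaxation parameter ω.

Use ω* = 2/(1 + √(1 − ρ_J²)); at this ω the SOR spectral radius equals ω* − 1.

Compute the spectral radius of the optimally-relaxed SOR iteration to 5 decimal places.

ρ_SOR = 0.95924

½·tridiag(1,0,1) at n=150: λ_k = cos(kπ/151); max |λ| at k=1 ⇒ ρ_J = cos(π/151) ≈ 0.99978.
root = sin(π/151) = 0.020804  (since 1−cos² = sin²).
ω* = 2/(1 + 0.020804) = 2/1.020804 = 1.95924.
At ω = 1.95924 every |λ(B_ω)| = ω−1, so ρ_SOR = 0.95924.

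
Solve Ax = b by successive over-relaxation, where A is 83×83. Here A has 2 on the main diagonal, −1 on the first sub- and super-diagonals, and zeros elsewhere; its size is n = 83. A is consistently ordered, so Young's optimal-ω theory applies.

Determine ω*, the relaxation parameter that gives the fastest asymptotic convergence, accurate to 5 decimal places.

[ρ_J] n=83: ρ(B_J) = cos(π/(n+1)) = cos(π/84) = 0.99930.
1 − cos²(π/84) = sin²(π/84) ⇒ √(1−ρ_J²) = sin(π/84) = 0.037391.
Young: ω* = 2/(1+√(1−ρ_J²)) = 2/(1+0.037391) = 2/1.037391 = 1.92791.
ρ_SOR = ω* − 1 ≈ 0.92791.

ω* = 1.92791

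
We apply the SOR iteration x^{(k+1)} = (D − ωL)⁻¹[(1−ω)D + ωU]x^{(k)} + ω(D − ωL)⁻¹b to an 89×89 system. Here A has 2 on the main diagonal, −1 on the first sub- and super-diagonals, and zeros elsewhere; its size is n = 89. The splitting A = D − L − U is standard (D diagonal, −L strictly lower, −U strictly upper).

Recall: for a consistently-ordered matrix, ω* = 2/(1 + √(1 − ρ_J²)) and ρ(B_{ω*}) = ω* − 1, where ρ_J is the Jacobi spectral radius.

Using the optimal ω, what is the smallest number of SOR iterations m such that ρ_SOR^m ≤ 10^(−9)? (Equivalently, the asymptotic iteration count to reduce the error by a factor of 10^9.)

m = 297

n=89: λ(B_J) = 1 − λ(A)/2 = cos(kπ/90); k=1 gives ρ_J = 0.9993908.
1 − cos²(π/90) = sin²(π/90) ⇒ √(1−ρ_J²) = sin(π/90) = 0.0348995.
ω* = 2/(1+0.0348995) = 1.9325548
ρ(B_{ω*}) = ω*−1 = 0.9325548
For 9 digits: m = 9·ln10 / (−ln 0.9325548) = 20.7233/0.0698274 = 296.779; round up → m = 297.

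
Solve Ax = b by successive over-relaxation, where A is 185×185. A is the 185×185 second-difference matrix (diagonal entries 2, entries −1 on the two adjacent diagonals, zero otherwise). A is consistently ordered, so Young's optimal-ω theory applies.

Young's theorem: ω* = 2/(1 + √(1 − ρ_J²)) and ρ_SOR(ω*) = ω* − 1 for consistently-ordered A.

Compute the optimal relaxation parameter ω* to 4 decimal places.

ω* = 1.9668

B_J for the 185×185 system has eigenvalues cos(kπ/186); ρ_J = cos(π/186) = 0.9999.
√(1−ρ_J²) = |sin(π/186)| = 0.01689
Young: ω* = 2/(1+√(1−ρ_J²)) = 2/(1+0.01689) = 2/1.01689 = 1.9668.
ρ_SOR = ω* − 1 ≈ 0.9668.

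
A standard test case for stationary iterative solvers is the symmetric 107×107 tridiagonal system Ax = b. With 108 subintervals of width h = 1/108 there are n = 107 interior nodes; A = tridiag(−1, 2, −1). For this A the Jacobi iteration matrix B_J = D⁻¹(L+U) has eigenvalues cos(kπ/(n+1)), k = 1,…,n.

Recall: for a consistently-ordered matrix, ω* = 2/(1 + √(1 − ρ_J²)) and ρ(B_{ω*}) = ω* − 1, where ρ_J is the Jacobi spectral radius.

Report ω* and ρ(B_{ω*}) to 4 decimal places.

½·tridiag(1,0,1) at n=107: λ_k = cos(kπ/108); max |λ| at k=1 ⇒ ρ_J = cos(π/108) ≈ 0.9996.
√(1−ρ_J²) = |sin(π/108)| = 0.02908
ω* = 2 / (1 + 0.02908) = 2 / 1.02908 ≈ 1.9435.
and ρ(B_{ω*}) = 1.9435 − 1 = 0.9435.

ω* = 1.9435, ρ_SOR = 0.9435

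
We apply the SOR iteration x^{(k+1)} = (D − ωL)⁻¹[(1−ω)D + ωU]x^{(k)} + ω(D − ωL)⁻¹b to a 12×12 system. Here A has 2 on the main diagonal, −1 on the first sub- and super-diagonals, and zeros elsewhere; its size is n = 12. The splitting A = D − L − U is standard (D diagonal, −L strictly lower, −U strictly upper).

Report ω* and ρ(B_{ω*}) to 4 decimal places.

ω* = 1.6138, ρ_SOR = 0.6138

ρ_J = max_k |cos(kπ/13)| = cos(π/13) = 0.9709
root = sin(π/13) = 0.23932  (since 1−cos² = sin²).
[ω*] 2 ÷ (1 + 0.23932) = 2 ÷ 1.23932 = 1.6138.
ρ_SOR = ω* − 1 = 1.6138 − 1 = 0.6138.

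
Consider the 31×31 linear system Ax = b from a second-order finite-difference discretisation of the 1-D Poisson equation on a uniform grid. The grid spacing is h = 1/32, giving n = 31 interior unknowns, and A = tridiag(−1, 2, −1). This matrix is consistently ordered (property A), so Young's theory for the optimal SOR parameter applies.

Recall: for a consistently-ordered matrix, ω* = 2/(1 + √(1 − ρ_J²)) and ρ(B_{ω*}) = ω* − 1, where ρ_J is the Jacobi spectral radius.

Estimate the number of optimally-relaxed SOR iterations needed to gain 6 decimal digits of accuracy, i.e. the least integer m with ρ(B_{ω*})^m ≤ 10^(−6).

m = 71

B_J for the 31×31 system has eigenvalues cos(kπ/32); ρ_J = cos(π/32) = 0.9951847.
√(1−ρ_J²) = |sin(π/32)| = 0.0980171
ω* = 2/(1 + 0.0980171) = 2/1.0980171 = 1.8214653.
ρ(B_{ω*}) = ω*−1 = 0.8214653
ρ_SOR^m ≤ 10^(−6) ⇔ m ≥ 6·ln10/(−ln 0.8214653) = 13.8155/0.196666 = 70.249; m = ⌈70.249⌉ = 71.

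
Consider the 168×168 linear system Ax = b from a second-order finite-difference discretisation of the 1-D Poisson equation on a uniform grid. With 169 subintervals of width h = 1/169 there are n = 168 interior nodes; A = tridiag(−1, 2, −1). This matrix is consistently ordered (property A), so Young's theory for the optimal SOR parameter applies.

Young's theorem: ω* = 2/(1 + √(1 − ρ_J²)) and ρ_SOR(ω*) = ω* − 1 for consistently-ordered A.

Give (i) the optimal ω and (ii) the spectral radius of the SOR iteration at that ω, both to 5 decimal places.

ρ_J = max_k |cos(kπ/169)| = cos(π/169) = 0.99983
√(1 − cos²(π/169)) = sin(π/169) ≈ 0.018588.
Young: ω* = 2/(1+√(1−ρ_J²)) = 2/(1+0.018588) = 2/1.018588 = 1.96350.
ρ_SOR = ω* − 1 ≈ 0.96350.

ω* = 1.96350, ρ_SOR = 0.96350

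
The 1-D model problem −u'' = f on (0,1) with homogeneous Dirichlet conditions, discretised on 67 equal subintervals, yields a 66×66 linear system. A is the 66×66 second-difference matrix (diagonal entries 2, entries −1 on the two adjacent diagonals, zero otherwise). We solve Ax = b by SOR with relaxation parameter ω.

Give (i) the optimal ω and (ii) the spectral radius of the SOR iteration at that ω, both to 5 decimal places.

ω* = 1.91045, ρ_SOR = 0.91045

spectrum of D⁻¹(L+U) = {cos(kπ/67) : 1≤k≤66}; ρ_J = cos(π/67) = 0.99890.
root = sin(π/67) = 0.046872  (since 1−cos² = sin²).
Then 2/(1+√(1−ρ_J²)) = 2/(1+0.046872); ω* = 2/1.046872 = 1.91045.
ρ_SOR = ω* − 1 ≈ 0.91045.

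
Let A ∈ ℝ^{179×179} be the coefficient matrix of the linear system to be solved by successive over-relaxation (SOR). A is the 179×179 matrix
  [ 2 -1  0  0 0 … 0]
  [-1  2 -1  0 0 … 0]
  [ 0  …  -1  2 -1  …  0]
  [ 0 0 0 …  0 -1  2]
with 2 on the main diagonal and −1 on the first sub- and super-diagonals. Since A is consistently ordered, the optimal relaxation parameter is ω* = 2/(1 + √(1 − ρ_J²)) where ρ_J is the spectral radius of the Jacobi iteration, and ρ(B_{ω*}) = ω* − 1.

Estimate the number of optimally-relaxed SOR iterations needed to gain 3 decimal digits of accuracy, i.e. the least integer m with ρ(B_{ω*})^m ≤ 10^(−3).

m = 198

spectrum of D⁻¹(L+U) = {cos(kπ/180) : 1≤k≤179}; ρ_J = cos(π/180) = 0.9998477.
√(1−ρ_J²) simplifies to sin(π/180) = 0.0174524.
ω* = 2/(1+0.0174524) = 1.9656939
ρ_SOR = ω* − 1 = 1.9656939 − 1 = 0.9656939.
m ≥ 3·ln10 / (−ln 0.9656939) = 197.882; smallest integer m = 198.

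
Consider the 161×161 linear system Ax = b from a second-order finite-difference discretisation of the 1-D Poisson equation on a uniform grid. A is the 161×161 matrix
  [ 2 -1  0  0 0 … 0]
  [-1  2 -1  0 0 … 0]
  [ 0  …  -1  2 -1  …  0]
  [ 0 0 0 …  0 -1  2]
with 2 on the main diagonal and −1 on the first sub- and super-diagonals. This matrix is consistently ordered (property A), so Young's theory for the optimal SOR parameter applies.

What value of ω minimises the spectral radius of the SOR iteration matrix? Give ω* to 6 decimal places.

B_J for the 161×161 system has eigenvalues cos(kπ/162); ρ_J = cos(π/162) = 0.999812.
1 − cos²(π/162) = sin²(π/162) ⇒ √(1−ρ_J²) = sin(π/162) = 0.0193913.
Then 2/(1+√(1−ρ_J²)) = 2/(1+0.0193913); ω* = 2/1.0193913 = 1.961955.
ρ_SOR = ω* − 1 = 1.961955 − 1 = 0.961955.

ω* = 1.961955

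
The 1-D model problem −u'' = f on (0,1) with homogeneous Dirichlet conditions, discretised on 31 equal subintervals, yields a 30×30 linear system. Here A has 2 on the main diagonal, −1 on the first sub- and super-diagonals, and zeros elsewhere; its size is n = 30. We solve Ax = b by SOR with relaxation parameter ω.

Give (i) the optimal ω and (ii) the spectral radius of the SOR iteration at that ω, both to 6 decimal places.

With n=30, ρ(Jacobi) = cos(π/31) = 0.994869.
√(1−ρ_J²) simplifies to sin(π/31) = 0.1011683.
ω* = 2/(1+0.1011683) = 1.816253
Hence ρ(B_{ω*}) = 1.816253 − 1 = 0.816253.

ω* = 1.816253, ρ_SOR = 0.816253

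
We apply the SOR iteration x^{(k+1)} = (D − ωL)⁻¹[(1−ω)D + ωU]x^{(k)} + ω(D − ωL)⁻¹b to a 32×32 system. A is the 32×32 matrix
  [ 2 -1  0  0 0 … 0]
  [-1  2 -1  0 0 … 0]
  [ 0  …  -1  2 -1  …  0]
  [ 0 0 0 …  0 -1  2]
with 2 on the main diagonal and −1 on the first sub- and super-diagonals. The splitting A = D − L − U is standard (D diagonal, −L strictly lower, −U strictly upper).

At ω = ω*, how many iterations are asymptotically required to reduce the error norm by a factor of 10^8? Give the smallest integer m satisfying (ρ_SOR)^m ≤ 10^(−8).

m = 97

With n=32, ρ(Jacobi) = cos(π/33) = 0.9954719.
√(1−ρ_J²) = |sin(π/33)| = 0.0950560
So ω* = 2/1.0950560 = 1.8263906 (Young).
ρ_SOR = ω* − 1 ≈ 0.8263906.
(0.8263906)^m ≤ 10^{−8}  ⇒  m·ln(0.8263906) ≤ −8·ln10  ⇒  m ≥ 96.601  ⇒  m = 97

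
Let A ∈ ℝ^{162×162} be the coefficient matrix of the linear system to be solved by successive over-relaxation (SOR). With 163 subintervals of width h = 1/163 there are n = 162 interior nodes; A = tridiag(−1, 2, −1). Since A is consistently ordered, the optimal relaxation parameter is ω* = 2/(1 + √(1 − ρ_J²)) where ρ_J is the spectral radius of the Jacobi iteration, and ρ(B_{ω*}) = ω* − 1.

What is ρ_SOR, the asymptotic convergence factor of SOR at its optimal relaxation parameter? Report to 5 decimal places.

ρ_SOR = 0.96218

With n=162, ρ(Jacobi) = cos(π/163) = 0.99981.
√(1−ρ_J²) simplifies to sin(π/163) = 0.019272.
[ω*] 2 ÷ (1 + 0.019272) = 2 ÷ 1.019272 = 1.96218.
and ρ(B_{ω*}) = 1.96218 − 1 = 0.96218.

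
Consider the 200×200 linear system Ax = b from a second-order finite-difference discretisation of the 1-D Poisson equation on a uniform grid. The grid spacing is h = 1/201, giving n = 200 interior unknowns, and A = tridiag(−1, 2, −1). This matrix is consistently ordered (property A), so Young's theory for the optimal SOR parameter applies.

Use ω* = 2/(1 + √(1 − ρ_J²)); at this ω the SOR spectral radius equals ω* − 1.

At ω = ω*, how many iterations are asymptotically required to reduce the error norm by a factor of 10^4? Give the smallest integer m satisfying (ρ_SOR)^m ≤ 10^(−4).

m = 295

½·tridiag(1,0,1) at n=200: λ_k = cos(kπ/201); max |λ| at k=1 ⇒ ρ_J = cos(π/201) ≈ 0.9998779.
√(1−ρ_J²) = |sin(π/201)| = 0.0156292
Young: ω* = 2/(1+√(1−ρ_J²)) = 2/(1+0.0156292) = 2/1.0156292 = 1.9692226.
ρ_SOR = ω* − 1 = 1.9692226 − 1 = 0.9692226.
ρ_SOR^m ≤ 10^(−4) ⇔ m ≥ 4·ln10/(−ln 0.9692226) = 9.21034/0.031261 = 294.627; m = ⌈294.627⌉ = 295.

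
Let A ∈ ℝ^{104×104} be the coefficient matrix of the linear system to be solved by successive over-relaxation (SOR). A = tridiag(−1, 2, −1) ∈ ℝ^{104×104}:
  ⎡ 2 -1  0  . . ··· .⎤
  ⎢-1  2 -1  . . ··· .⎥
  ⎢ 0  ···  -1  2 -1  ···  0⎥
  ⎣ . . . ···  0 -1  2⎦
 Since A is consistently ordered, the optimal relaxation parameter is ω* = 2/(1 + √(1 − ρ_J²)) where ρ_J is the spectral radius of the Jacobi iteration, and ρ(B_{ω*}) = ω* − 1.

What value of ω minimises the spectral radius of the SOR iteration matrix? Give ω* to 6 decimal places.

ω* = 1.941907

n=104: λ(B_J) = 1 − λ(A)/2 = cos(kπ/105); k=1 gives ρ_J = 0.999552.
√(1 − cos²(π/105)) = sin(π/105) ≈ 0.0299155.
Young: ω* = 2/(1+√(1−ρ_J²)) = 2/(1+0.0299155) = 2/1.0299155 = 1.941907.
ρ_SOR = ω* − 1 = 1.941907 − 1 = 0.941907.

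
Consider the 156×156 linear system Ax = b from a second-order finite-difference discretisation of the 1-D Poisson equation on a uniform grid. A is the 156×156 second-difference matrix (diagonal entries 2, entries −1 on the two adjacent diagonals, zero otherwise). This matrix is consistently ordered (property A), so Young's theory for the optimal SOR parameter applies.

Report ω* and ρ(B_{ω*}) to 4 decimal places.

[ρ_J] n=156: ρ(B_J) = cos(π/(n+1)) = cos(π/157) = 0.9998.
1 − cos²(π/157) = sin²(π/157) ⇒ √(1−ρ_J²) = sin(π/157) = 0.02001.
ω* = 2 / (1 + 0.02001) = 2 / 1.02001 ≈ 1.9608.
At ω = 1.9608 every |λ(B_ω)| = ω−1, so ρ_SOR = 0.9608.

ω* = 1.9608, ρ_SOR = 0.9608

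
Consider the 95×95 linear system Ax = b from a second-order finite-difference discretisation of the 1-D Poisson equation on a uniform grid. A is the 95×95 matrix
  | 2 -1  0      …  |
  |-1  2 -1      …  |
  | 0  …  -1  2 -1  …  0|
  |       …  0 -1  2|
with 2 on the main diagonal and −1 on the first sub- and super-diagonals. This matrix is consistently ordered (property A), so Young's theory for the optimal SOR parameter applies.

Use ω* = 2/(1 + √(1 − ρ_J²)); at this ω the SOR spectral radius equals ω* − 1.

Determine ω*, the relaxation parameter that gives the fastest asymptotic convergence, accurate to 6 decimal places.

ω* = 1.936635

spectrum of D⁻¹(L+U) = {cos(kπ/96) : 1≤k≤95}; ρ_J = cos(π/96) = 0.999465.
√(1 − cos²(π/96)) = sin(π/96) ≈ 0.0327191.
Young: ω* = 2/(1+√(1−ρ_J²)) = 2/(1+0.0327191) = 2/1.0327191 = 1.936635.
Hence ρ(B_{ω*}) = 1.936635 − 1 = 0.936635.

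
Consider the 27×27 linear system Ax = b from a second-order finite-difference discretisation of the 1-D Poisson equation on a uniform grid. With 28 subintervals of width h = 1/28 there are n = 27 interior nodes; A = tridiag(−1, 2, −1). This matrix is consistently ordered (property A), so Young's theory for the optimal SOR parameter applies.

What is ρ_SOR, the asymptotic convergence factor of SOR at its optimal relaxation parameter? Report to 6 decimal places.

ρ_SOR = 0.798619

spectrum of D⁻¹(L+U) = {cos(kπ/28) : 1≤k≤27}; ρ_J = cos(π/28) = 0.993712.
1 − cos²(π/28) = sin²(π/28) ⇒ √(1−ρ_J²) = sin(π/28) = 0.1119645.
Then 2/(1+√(1−ρ_J²)) = 2/(1+0.1119645); ω* = 2/1.1119645 = 1.798619.
ρ(B_{ω*}) = ω*−1 = 0.798619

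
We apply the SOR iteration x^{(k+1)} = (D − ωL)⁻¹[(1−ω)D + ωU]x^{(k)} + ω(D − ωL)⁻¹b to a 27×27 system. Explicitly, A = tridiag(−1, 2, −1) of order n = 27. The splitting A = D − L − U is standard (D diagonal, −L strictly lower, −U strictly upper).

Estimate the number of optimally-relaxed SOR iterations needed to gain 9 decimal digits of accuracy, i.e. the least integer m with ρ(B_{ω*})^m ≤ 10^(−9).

m = 93

n=27: λ(B_J) = 1 − λ(A)/2 = cos(kπ/28); k=1 gives ρ_J = 0.9937122.
√(1−ρ_J²) simplifies to sin(π/28) = 0.1119645.
Young: ω* = 2/(1+√(1−ρ_J²)) = 2/(1+0.1119645) = 2/1.1119645 = 1.7986186.
[ρ_SOR] ω* − 1 = 0.7986186.
(0.7986186)^m ≤ 10^{−9}  ⇒  m·ln(0.7986186) ≤ −9·ln10  ⇒  m ≥ 92.156  ⇒  m = 93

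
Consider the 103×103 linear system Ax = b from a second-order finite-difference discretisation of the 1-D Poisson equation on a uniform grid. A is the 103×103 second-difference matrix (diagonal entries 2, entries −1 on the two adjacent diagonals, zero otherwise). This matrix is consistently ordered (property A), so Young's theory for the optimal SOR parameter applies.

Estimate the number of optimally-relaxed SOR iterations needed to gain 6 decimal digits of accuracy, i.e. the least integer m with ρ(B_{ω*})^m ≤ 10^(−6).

½·tridiag(1,0,1) at n=103: λ_k = cos(kπ/104); max |λ| at k=1 ⇒ ρ_J = cos(π/104) ≈ 0.9995438.
1 − cos²(π/104) = sin²(π/104) ⇒ √(1−ρ_J²) = sin(π/104) = 0.0302030.
ω* = 2/(1+0.0302030) = 1.9413650
Hence ρ(B_{ω*}) = 1.9413650 − 1 = 0.9413650.
Need (0.9413650)^m ≤ 10^(−6): m ≥ 6·ln10/|ln 0.9413650| = 13.8155/0.0604243 = 228.641 ⇒ m = 229.

m = 229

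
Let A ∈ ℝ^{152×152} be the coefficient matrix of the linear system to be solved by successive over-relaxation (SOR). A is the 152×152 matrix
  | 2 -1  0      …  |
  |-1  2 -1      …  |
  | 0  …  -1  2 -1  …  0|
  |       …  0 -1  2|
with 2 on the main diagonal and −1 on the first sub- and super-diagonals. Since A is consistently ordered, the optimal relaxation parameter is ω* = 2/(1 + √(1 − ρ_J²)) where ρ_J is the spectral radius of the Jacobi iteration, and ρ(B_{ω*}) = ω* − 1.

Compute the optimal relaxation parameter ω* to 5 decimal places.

ω* = 1.95976

½·tridiag(1,0,1) at n=152: λ_k = cos(kπ/153); max |λ| at k=1 ⇒ ρ_J = cos(π/153) ≈ 0.99979.
√(1 − cos²(π/153)) = sin(π/153) ≈ 0.020532.
ω* = 2/(1+0.020532) = 1.95976
Hence ρ(B_{ω*}) = 1.95976 − 1 = 0.95976.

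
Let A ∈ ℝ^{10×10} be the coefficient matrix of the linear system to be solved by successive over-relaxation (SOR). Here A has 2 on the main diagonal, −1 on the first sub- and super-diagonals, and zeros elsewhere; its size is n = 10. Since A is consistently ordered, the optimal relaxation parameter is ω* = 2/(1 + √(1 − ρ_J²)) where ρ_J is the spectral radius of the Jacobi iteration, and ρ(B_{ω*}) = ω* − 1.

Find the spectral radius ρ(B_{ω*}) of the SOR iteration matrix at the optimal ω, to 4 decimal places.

ρ_SOR = 0.5604

With n=10, ρ(Jacobi) = cos(π/11) = 0.9595.
√(1−ρ_J²) simplifies to sin(π/11) = 0.28173.
Young: ω* = 2/(1+√(1−ρ_J²)) = 2/(1+0.28173) = 2/1.28173 = 1.5604.
ρ(B_{ω*}) = ω*−1 = 0.5604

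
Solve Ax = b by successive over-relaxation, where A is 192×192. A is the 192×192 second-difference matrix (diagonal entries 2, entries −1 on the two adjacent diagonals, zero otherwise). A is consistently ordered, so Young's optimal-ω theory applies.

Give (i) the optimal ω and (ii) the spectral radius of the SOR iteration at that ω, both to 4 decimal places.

n=192: λ(B_J) = 1 − λ(A)/2 = cos(kπ/193); k=1 gives ρ_J = 0.9999.
1 − cos²(π/193) = sin²(π/193) ⇒ √(1−ρ_J²) = sin(π/193) = 0.01628.
ω* = 2/(1 + 0.01628) = 2/1.01628 = 1.9680.
ρ(B_{ω*}) = ω*−1 = 0.9680

ω* = 1.9680, ρ_SOR = 0.9680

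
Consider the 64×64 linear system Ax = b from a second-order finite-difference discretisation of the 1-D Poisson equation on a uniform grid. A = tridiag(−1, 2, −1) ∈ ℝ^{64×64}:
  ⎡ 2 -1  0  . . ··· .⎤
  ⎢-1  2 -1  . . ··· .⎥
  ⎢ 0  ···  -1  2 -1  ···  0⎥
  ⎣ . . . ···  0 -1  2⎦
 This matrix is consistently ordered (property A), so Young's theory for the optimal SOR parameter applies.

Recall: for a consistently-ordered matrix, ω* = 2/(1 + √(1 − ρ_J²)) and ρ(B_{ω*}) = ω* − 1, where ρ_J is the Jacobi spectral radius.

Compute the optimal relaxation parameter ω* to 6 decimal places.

ω* = 1.907826

With n=64, ρ(Jacobi) = cos(π/65) = 0.998832.
√(1−ρ_J²) simplifies to sin(π/65) = 0.0483134.
[ω*] 2 ÷ (1 + 0.0483134) = 2 ÷ 1.0483134 = 1.907826.
At ω = 1.907826 every |λ(B_ω)| = ω−1, so ρ_SOR = 0.907826.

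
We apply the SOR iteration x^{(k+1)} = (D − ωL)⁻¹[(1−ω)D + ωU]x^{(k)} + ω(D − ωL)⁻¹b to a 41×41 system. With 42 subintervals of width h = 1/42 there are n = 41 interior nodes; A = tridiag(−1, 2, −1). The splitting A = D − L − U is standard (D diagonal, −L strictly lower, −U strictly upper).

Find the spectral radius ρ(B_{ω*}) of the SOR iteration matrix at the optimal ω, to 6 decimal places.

½·tridiag(1,0,1) at n=41: λ_k = cos(kπ/42); max |λ| at k=1 ⇒ ρ_J = cos(π/42) ≈ 0.997204.
root = sin(π/42) = 0.0747301  (since 1−cos² = sin²).
ω* = 2/(1+0.0747301) = 1.860932
ρ_SOR = ω* − 1 = 1.860932 − 1 = 0.860932.

ρ_SOR = 0.860932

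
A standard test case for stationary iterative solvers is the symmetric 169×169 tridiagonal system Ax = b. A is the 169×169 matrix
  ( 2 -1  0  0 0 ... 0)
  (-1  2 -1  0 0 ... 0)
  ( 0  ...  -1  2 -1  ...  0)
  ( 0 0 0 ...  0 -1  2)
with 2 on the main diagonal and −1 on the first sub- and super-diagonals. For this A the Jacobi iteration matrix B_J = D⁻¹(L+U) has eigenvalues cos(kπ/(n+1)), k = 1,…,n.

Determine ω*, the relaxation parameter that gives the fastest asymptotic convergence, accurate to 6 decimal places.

ω* = 1.963713

[ρ_J] n=169: ρ(B_J) = cos(π/(n+1)) = cos(π/170) = 0.999829.
√(1 − cos²(π/170)) = sin(π/170) ≈ 0.0184789.
ω* = 2/(1 + 0.0184789) = 2/1.0184789 = 1.963713.
[ρ_SOR] ω* − 1 = 0.963713.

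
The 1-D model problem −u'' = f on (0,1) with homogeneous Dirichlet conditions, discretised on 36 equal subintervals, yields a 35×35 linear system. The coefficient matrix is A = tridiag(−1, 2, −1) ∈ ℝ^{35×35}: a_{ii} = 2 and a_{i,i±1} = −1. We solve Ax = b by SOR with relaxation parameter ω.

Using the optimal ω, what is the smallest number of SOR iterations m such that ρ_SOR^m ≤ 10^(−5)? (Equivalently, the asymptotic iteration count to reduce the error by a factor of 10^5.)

m = 66

With n=35, ρ(Jacobi) = cos(π/36) = 0.9961947.
1 − cos²(π/36) = sin²(π/36) ⇒ √(1−ρ_J²) = sin(π/36) = 0.0871557.
ω* = 2/(1+0.0871557) = 1.8396629
ρ_SOR = ω* − 1 = 1.8396629 − 1 = 0.8396629.
m ≥ 5·ln10 / (−ln 0.8396629) = 65.880; smallest integer m = 66.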